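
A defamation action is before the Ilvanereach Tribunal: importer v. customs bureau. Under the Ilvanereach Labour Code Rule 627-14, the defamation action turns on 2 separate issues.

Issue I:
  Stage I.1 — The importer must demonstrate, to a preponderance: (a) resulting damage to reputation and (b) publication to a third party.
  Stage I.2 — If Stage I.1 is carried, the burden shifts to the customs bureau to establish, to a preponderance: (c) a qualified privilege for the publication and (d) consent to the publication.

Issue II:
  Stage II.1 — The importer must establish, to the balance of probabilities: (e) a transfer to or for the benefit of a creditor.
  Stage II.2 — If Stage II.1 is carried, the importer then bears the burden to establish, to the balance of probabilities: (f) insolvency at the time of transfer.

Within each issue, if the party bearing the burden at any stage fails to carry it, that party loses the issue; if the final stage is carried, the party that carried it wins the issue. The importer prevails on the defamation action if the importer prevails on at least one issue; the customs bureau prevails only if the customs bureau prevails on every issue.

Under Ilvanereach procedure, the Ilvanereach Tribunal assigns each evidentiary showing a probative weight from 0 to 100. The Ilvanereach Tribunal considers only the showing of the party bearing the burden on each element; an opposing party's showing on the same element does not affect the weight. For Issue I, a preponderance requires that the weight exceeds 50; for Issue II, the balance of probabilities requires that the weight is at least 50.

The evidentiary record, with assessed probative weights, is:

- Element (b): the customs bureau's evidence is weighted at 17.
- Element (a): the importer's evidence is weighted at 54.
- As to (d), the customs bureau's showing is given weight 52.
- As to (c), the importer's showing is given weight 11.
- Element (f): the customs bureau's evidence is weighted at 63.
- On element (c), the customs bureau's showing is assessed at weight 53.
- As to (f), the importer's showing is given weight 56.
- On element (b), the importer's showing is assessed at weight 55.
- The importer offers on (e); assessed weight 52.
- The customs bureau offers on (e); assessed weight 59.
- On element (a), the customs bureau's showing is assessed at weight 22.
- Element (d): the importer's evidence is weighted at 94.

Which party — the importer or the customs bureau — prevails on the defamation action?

— Issue I —
Stage I.1 — burden on importer; standard: a preponderance (weight exceeds 50).
    (a): 54 (customs bureau's 22 disregarded) > 50 [met]
    (b): 55 (customs bureau's 17 disregarded) > 50 [met]
  All elements met. The burden passes to the customs bureau.
Stage I.2 — burden on customs bureau; standard: a preponderance (weight exceeds 50).
    (c): 53 (importer's 11 disregarded) > 50 [met]
    (d): 52 (importer's 94 disregarded) > 50 [met]
  All elements met at the final stage.
Every stage carried; the customs bureau prevails on this issue.
— Issue II —
Stage II.1 (importer, the balance of probabilities, weight is at least 50): (e) 52 (customs bureau's 59 disregarded) ≥ 50 — meets.
  Stage II.1 carried; the burden remains with the importer.
Stage II.2 (importer, the balance of probabilities, weight is at least 50): (f) 56 (customs bureau's 63 disregarded) ≥ 50 — meets.
  The importer carries the last stage.
All stages carried — the importer prevails on this issue.
Per-issue: Issue I → customs bureau; Issue II → importer. The importer must prevail on at least one issue; overall, the importer prevails.

importer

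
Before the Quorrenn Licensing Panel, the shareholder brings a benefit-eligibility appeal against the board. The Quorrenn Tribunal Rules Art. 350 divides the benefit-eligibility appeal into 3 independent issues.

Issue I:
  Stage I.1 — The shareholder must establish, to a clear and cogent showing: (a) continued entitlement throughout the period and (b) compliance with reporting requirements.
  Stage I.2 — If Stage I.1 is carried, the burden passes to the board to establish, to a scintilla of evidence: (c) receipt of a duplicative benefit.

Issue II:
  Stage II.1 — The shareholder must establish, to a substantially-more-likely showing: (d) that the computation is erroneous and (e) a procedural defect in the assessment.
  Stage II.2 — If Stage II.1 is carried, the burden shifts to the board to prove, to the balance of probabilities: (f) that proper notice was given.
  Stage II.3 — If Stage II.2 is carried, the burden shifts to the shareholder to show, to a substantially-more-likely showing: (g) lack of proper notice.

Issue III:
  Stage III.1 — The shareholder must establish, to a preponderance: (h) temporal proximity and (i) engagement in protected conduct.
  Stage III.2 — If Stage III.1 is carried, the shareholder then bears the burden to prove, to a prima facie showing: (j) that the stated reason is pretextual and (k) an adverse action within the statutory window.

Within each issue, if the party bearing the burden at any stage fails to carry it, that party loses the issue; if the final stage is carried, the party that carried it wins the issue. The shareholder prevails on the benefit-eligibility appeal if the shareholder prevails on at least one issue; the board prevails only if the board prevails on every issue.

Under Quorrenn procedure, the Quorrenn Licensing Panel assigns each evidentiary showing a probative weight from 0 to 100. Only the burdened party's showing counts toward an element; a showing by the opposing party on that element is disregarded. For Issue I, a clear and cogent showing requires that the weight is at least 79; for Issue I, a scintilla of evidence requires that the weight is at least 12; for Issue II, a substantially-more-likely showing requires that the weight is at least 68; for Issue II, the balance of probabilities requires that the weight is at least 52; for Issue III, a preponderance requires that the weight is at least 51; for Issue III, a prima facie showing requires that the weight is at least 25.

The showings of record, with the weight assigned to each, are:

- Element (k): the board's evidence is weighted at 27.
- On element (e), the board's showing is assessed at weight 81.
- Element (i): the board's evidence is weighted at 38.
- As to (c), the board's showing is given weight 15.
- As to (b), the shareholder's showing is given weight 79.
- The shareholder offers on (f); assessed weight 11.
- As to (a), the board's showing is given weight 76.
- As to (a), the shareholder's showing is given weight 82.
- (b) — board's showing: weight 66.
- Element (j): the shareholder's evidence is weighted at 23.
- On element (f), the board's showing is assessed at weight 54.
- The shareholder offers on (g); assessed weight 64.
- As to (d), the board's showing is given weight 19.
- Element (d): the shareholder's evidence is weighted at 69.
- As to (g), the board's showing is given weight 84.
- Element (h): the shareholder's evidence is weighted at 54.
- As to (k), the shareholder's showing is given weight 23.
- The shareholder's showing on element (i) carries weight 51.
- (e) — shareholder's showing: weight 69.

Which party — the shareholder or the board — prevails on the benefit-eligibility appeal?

board

— Issue I —
Stage I.1 (shareholder, a clear and cogent showing, weight is at least 79): (a) 82 (board's 76 disregarded) ≥ 79 — meets; (b) 79 (board's 66 disregarded) ≥ 79 — meets.
  The shareholder carries Stage I.1; the board now bears the burden.
Stage I.2 (board, a scintilla of evidence, weight is at least 12): (c) 15 ≥ 12 — meets.
  All elements met at the final stage.
Every stage carried; the board prevails on this issue.
— Issue II —
Stage II.1 — burden on shareholder; standard: a substantially-more-likely showing (weight is at least 68).
    (d): 69 (board's 19 disregarded) ≥ 68 [met]
    (e): 69 (board's 81 disregarded) ≥ 68 [met]
  Stage II.1 is satisfied; the onus moves to the board.
Stage II.2 — burden on board; standard: the balance of probabilities (weight is at least 52).
    (f): 54 (shareholder's 11 disregarded) ≥ 52 [met]
  Stage II.2 carried; the burden shifts to the shareholder.
Stage II.3 — burden on shareholder; standard: a substantially-more-likely showing (weight is at least 68).
    (g): 64 (board's 84 disregarded) < 68 [not met]
  The shareholder does not carry Stage II.3.
The analysis ends at Stage II.3; the board prevails on this issue.
— Issue III —
At Stage III.1 the shareholder must meet a preponderance (weight is at least 51): on (h) the weight is 54, which does reach 51, so (h) meets the standard; on (i) the weight is 51 (the board's 38 is given no effect), which does reach 51, so (i) meets the standard.
  Stage III.1 is satisfied; the shareholder continues to bear the burden.
At Stage III.2 the shareholder must meet a prima facie showing (weight is at least 25): on (j) the weight is 23, < 25, so (j) does not meet the standard; on (k) the weight is 23 (the board's 27 is given no effect), < 25, so (k) does not meet the standard.
  The shareholder does not carry Stage III.2.
The analysis ends at Stage III.2; the board prevails on this issue.
Per-issue: Issue I → board; Issue II → board; Issue III → board. The shareholder must prevail on at least one issue; overall, the board prevails.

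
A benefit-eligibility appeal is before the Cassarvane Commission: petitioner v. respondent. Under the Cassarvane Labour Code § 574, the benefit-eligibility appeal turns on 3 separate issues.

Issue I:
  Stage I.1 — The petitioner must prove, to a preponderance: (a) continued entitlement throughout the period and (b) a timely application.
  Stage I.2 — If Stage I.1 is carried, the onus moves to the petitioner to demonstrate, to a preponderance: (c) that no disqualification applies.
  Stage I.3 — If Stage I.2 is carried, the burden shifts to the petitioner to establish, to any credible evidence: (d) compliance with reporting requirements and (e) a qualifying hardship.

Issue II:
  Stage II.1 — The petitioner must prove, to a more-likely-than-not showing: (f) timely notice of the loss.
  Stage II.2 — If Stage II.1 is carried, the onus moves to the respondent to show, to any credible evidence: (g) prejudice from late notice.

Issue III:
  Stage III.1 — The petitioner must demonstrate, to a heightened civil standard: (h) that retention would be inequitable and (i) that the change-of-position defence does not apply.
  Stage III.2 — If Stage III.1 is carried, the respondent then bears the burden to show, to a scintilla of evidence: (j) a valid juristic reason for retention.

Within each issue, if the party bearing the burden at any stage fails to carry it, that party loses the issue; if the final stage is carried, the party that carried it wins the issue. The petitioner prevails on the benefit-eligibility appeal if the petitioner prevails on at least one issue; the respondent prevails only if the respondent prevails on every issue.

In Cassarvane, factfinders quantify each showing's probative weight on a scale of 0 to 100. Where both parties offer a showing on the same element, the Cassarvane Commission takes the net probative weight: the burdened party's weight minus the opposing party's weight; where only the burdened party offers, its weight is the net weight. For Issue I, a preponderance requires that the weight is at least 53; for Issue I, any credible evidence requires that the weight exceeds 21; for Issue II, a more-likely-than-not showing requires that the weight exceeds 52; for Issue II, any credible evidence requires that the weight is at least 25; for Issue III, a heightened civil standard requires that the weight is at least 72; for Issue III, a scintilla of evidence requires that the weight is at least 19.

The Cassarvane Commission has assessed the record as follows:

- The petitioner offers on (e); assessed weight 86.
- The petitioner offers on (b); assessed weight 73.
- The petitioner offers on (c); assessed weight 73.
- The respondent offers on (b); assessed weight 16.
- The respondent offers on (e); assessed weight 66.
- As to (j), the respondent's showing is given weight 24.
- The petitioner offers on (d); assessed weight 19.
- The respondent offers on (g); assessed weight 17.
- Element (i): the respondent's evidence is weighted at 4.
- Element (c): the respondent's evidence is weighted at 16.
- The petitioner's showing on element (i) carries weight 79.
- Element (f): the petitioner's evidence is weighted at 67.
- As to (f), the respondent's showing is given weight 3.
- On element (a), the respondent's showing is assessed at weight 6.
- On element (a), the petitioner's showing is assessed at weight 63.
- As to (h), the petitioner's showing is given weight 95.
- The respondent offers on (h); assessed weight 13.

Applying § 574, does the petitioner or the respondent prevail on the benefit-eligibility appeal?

petitioner

— Issue I —
Stage I.1 — burden on petitioner; standard: a preponderance (weight is at least 53).
    (a): 63 − 6 = 57 ≥ 53 [met]
    (b): 73 − 16 = 57 ≥ 53 [met]
  All elements met. The petitioner retains the burden for Stage I.2.
Stage I.2 — burden on petitioner; standard: a preponderance (weight is at least 53).
    (c): 73 − 16 = 57 ≥ 53 [met]
  All elements met. The petitioner retains the burden for Stage I.3.
Stage I.3 — burden on petitioner; standard: any credible evidence (weight exceeds 21).
    (d): 19 ≤ 21 [not met]
    (e): 86 − 66 = 20 ≤ 21 [not met]
  Not every element is met, so the petitioner fails to carry Stage I.3.
The analysis ends at Stage I.3; the respondent prevails on this issue.
— Issue II —
Stage II.1 — burden on petitioner; standard: a more-likely-than-not showing (weight exceeds 52).
    (f): 67 − 3 = 64 > 52 [met]
  The petitioner carries Stage II.1; the respondent now bears the burden.
Stage II.2 — burden on respondent; standard: any credible evidence (weight is at least 25).
    (g): 17 < 25 [not met]
  The respondent does not carry Stage II.2.
The analysis ends at Stage II.2; the petitioner prevails on this issue.
— Issue III —
Stage III.1 (petitioner, a heightened civil standard, weight is at least 72): (h) net 95−13=82 ≥ 72 — meets; (i) net 79−4=75 ≥ 72 — meets.
  Stage III.1 carried; the burden shifts to the respondent.
Stage III.2 (respondent, a scintilla of evidence, weight is at least 19): (j) 24 ≥ 19 — meets.
  Stage III.2 carried; the final stage is satisfied.
With every stage satisfied, the respondent prevails on this issue.
Per-issue: Issue I → respondent; Issue II → petitioner; Issue III → respondent. The petitioner must prevail on at least one issue; overall, the petitioner prevails.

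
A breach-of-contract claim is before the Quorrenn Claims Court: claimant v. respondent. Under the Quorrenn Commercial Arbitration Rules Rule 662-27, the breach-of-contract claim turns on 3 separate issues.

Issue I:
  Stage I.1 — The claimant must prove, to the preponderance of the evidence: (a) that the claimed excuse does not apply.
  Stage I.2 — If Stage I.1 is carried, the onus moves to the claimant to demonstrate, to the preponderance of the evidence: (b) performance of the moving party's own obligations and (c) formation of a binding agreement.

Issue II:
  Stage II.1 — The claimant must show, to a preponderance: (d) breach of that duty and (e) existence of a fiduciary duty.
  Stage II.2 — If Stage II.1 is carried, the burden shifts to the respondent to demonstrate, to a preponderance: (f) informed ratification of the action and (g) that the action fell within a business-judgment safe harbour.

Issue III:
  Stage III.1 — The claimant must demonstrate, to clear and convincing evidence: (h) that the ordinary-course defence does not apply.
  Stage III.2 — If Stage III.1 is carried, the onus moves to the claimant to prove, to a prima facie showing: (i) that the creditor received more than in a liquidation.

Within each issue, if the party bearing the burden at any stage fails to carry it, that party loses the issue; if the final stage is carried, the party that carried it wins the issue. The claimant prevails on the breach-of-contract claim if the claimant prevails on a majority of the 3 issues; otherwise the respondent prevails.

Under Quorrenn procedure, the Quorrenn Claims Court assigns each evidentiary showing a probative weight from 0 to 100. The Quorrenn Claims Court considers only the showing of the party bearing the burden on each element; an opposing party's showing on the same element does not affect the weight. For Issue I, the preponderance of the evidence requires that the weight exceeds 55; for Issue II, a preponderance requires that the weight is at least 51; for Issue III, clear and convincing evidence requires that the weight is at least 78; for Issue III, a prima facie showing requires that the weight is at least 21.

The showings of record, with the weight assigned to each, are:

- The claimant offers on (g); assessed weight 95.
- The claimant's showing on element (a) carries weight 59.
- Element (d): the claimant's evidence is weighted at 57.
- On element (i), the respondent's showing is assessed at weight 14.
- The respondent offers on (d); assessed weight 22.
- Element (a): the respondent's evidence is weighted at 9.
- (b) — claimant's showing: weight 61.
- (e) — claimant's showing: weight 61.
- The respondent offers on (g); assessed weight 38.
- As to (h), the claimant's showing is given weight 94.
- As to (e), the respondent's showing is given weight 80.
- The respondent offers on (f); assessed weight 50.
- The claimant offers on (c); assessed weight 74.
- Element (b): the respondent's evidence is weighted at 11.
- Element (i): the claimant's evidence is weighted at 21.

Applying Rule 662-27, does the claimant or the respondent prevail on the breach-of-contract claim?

— Issue I —
Stage I.1 — burden on claimant; standard: the preponderance of the evidence (weight exceeds 55).
    (a): 59 (respondent's 9 disregarded) > 55 [met]
  All elements met. The claimant retains the burden for Stage I.2.
Stage I.2 — burden on claimant; standard: the preponderance of the evidence (weight exceeds 55).
    (b): 61 (respondent's 11 disregarded) > 55 [met]
    (c): 74 > 55 [met]
  Stage I.2 carried; the final stage is satisfied.
All stages carried — the claimant prevails on this issue.
— Issue II —
Stage II.1 (claimant, a preponderance, weight is at least 51): (d) 57 (respondent's 22 disregarded) ≥ 51 — meets; (e) 61 (respondent's 80 disregarded) ≥ 51 — meets.
  The claimant carries Stage II.1; the respondent now bears the burden.
Stage II.2 (respondent, a preponderance, weight is at least 51): (f) 50 < 51 — fails; (g) 38 (claimant's 95 disregarded) < 51 — fails.
  Stage II.2 not carried; the respondent fails its burden.
The analysis ends at Stage II.2; the claimant prevails on this issue.
— Issue III —
Stage III.1 — burden on claimant; standard: clear and convincing evidence (weight is at least 78).
    (h): 94 ≥ 78 [met]
  Stage III.1 is satisfied; the claimant continues to bear the burden.
Stage III.2 — burden on claimant; standard: a prima facie showing (weight is at least 21).
    (i): 21 (respondent's 14 disregarded) ≥ 21 [met]
  The claimant carries the last stage.
With every stage satisfied, the claimant prevails on this issue.
Per-issue: Issue I → claimant; Issue II → claimant; Issue III → claimant. The claimant must prevail on a majority of issues; overall, the claimant prevails.

claimant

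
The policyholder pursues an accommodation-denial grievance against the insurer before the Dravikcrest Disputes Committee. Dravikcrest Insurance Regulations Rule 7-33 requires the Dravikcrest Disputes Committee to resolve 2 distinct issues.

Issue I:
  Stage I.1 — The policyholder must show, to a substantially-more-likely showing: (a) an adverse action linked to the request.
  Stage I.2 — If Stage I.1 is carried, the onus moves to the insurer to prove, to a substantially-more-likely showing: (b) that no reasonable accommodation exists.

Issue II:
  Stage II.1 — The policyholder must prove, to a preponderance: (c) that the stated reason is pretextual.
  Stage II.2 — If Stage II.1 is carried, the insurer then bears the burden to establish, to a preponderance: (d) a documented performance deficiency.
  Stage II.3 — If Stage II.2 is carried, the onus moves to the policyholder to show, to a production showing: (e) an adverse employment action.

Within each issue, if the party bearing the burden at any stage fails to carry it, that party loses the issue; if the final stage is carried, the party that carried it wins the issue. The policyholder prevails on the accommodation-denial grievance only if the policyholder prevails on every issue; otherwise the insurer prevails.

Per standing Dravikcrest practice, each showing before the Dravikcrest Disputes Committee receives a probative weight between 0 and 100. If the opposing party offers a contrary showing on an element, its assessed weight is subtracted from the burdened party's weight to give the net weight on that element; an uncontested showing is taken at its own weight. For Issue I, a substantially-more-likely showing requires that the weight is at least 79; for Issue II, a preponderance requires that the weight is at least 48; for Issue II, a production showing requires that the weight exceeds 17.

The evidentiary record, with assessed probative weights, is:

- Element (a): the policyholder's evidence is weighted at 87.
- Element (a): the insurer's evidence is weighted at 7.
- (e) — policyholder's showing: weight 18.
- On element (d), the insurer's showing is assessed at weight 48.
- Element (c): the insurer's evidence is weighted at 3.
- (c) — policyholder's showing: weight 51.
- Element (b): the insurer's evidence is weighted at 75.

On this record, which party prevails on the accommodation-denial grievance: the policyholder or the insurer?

— Issue I —
At Stage I.1 the policyholder must meet a substantially-more-likely showing (weight is at least 79): on (a) the weight is 87 less the opposing 7 gives net 80, which does reach 79, so (a) meets the standard.
  The policyholder carries Stage I.1; the insurer now bears the burden.
At Stage I.2 the insurer must meet a substantially-more-likely showing (weight is at least 79): on (b) the weight is 75, < 79, so (b) does not meet the standard.
  Stage I.2 not carried; the insurer fails its burden.
The policyholder prevails on this issue.
— Issue II —
Stage II.1 (policyholder, a preponderance, weight is at least 48): (c) net 51−3=48 ≥ 48 — meets.
  Stage II.1 is satisfied; the onus moves to the insurer.
Stage II.2 (insurer, a preponderance, weight is at least 48): (d) 48 ≥ 48 — meets.
  Stage II.2 carried; the burden shifts to the policyholder.
Stage II.3 (policyholder, a production showing, weight exceeds 17): (e) 18 > 17 — meets.
  All elements met at the final stage.
With every stage satisfied, the policyholder prevails on this issue.
Per-issue: Issue I → policyholder; Issue II → policyholder. The policyholder must prevail on every issue; overall, the policyholder prevails.

policyholder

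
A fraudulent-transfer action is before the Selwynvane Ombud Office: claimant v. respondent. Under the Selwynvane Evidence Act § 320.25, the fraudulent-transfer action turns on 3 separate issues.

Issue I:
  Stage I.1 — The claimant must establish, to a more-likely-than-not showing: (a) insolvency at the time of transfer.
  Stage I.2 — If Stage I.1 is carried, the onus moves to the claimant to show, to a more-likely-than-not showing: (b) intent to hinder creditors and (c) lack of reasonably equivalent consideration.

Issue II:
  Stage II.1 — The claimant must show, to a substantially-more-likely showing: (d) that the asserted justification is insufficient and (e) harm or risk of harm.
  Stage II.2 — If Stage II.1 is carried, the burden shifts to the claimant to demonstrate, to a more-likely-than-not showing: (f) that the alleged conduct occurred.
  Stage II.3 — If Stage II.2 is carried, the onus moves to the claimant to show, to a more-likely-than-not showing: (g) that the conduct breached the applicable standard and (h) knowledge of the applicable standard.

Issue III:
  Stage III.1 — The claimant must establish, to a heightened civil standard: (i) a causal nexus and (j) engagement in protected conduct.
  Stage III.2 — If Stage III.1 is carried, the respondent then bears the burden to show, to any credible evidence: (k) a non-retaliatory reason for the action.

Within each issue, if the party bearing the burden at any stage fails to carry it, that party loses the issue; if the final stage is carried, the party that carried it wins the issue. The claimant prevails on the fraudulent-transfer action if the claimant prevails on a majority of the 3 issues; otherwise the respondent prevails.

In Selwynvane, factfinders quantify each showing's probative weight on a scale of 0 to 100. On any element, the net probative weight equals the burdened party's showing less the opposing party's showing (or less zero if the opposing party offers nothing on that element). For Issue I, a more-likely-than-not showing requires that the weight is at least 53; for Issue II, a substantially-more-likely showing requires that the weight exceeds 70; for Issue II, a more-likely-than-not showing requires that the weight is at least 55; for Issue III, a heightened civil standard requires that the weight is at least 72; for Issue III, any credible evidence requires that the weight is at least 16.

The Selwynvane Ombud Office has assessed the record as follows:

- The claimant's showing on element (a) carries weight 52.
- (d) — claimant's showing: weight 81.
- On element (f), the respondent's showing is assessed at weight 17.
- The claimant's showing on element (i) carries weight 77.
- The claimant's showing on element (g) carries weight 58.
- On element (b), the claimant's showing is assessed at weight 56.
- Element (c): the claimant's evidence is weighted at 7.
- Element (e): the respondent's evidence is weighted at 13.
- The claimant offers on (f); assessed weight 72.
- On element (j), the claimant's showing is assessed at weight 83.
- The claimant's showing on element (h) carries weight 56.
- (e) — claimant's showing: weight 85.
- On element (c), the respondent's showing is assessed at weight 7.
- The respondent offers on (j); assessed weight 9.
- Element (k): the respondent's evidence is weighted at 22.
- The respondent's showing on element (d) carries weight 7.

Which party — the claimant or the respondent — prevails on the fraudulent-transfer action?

— Issue I —
Stage I.1 — burden on claimant; standard: a more-likely-than-not showing (weight is at least 53).
    (a): 52 < 53 [not met]
  Stage I.1 not carried; the claimant fails its burden.
The analysis ends at Stage I.1; the respondent prevails on this issue.
— Issue II —
Stage II.1 (claimant, a substantially-more-likely showing, weight exceeds 70): (d) net 81−7=74 > 70 — meets; (e) net 85−13=72 > 70 — meets.
  All elements met. The claimant retains the burden for Stage II.2.
Stage II.2 (claimant, a more-likely-than-not showing, weight is at least 55): (f) net 72−17=55 ≥ 55 — meets.
  Stage II.2 is satisfied; the claimant continues to bear the burden.
Stage II.3 (claimant, a more-likely-than-not showing, weight is at least 55): (g) 58 ≥ 55 — meets; (h) 56 ≥ 55 — meets.
  All elements met at the final stage.
Every stage carried; the claimant prevails on this issue.
— Issue III —
Stage III.1 (claimant, a heightened civil standard, weight is at least 72): (i) 77 ≥ 72 — meets; (j) net 83−9=74 ≥ 72 — meets.
  Stage III.1 carried; the burden shifts to the respondent.
Stage III.2 (respondent, any credible evidence, weight is at least 16): (k) 22 ≥ 16 — meets.
  The respondent carries the last stage.
Every stage carried; the respondent prevails on this issue.
Per-issue: Issue I → respondent; Issue II → claimant; Issue III → respondent. The claimant must prevail on a majority of issues; overall, the respondent prevails.

respondent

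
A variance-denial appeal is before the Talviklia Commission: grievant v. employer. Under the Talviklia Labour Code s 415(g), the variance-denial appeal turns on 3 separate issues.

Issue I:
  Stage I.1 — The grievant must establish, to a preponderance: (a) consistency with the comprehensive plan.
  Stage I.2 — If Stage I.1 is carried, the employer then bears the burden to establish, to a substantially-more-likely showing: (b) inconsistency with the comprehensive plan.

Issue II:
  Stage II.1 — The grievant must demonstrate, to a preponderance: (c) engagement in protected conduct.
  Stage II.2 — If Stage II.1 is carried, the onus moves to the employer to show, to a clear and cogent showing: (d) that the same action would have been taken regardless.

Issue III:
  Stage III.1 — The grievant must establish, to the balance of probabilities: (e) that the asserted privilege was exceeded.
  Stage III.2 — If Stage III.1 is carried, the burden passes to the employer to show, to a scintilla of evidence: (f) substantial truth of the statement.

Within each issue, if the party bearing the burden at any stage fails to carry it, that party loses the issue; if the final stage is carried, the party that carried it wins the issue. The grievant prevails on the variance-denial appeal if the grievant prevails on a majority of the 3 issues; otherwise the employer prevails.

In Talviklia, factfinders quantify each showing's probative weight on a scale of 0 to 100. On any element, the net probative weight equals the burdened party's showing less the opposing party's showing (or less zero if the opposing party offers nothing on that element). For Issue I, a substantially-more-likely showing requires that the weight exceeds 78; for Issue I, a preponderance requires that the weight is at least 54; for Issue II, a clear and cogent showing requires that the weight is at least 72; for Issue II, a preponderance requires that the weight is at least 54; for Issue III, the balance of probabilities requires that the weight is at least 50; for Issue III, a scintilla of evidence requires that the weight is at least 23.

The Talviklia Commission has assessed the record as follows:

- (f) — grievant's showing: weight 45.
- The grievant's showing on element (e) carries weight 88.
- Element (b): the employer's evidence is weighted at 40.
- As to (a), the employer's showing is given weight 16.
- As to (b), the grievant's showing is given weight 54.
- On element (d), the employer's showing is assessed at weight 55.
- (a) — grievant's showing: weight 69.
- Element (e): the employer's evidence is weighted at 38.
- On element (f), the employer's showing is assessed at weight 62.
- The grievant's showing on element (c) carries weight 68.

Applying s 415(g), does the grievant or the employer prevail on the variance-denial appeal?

— Issue I —
Stage I.1 — burden on grievant; standard: a preponderance (weight is at least 54).
    (a): 69 − 16 = 53 < 54 [not met]
  The grievant does not carry Stage I.1.
The analysis ends at Stage I.1; the employer prevails on this issue.
— Issue II —
Stage II.1 — burden on grievant; standard: a preponderance (weight is at least 54).
    (c): 68 ≥ 54 [met]
  Stage II.1 is satisfied; the onus moves to the employer.
Stage II.2 — burden on employer; standard: a clear and cogent showing (weight is at least 72).
    (d): 55 < 72 [not met]
  The employer does not carry Stage II.2.
So the grievant prevails on this issue.
— Issue III —
Stage III.1 — burden on grievant; standard: the balance of probabilities (weight is at least 50).
    (e): 88 − 38 = 50 ≥ 50 [met]
  The grievant carries Stage III.1; the employer now bears the burden.
Stage III.2 — burden on employer; standard: a scintilla of evidence (weight is at least 23).
    (f): 62 − 45 = 17 < 23 [not met]
  The employer does not carry Stage III.2.
The grievant prevails on this issue.
Per-issue: Issue I → employer; Issue II → grievant; Issue III → grievant. The grievant must prevail on a majority of issues; overall, the grievant prevails.

grievant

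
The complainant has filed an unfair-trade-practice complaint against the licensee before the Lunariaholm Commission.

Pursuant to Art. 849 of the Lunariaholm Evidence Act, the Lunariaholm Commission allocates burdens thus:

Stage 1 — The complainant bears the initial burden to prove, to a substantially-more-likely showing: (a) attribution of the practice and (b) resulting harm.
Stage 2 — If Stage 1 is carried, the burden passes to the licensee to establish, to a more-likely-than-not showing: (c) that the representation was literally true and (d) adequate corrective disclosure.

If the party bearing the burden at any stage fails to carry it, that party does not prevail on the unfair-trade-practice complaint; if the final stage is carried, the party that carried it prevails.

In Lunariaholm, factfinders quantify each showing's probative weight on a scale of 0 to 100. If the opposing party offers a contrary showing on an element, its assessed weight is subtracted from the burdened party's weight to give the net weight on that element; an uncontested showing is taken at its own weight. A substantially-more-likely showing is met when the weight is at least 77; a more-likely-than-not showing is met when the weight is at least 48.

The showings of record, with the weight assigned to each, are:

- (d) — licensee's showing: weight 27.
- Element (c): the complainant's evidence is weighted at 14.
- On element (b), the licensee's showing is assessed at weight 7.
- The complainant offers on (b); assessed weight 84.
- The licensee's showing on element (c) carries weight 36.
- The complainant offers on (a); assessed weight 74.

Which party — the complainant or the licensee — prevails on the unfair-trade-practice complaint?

Stage 1 (complainant, a substantially-more-likely showing, weight is at least 77): (a) 74 < 77 — fails; (b) net 84−7=77 ≥ 77 — meets.
  Not every element is met, so the complainant fails to carry Stage 1.
So the licensee prevails.

licensee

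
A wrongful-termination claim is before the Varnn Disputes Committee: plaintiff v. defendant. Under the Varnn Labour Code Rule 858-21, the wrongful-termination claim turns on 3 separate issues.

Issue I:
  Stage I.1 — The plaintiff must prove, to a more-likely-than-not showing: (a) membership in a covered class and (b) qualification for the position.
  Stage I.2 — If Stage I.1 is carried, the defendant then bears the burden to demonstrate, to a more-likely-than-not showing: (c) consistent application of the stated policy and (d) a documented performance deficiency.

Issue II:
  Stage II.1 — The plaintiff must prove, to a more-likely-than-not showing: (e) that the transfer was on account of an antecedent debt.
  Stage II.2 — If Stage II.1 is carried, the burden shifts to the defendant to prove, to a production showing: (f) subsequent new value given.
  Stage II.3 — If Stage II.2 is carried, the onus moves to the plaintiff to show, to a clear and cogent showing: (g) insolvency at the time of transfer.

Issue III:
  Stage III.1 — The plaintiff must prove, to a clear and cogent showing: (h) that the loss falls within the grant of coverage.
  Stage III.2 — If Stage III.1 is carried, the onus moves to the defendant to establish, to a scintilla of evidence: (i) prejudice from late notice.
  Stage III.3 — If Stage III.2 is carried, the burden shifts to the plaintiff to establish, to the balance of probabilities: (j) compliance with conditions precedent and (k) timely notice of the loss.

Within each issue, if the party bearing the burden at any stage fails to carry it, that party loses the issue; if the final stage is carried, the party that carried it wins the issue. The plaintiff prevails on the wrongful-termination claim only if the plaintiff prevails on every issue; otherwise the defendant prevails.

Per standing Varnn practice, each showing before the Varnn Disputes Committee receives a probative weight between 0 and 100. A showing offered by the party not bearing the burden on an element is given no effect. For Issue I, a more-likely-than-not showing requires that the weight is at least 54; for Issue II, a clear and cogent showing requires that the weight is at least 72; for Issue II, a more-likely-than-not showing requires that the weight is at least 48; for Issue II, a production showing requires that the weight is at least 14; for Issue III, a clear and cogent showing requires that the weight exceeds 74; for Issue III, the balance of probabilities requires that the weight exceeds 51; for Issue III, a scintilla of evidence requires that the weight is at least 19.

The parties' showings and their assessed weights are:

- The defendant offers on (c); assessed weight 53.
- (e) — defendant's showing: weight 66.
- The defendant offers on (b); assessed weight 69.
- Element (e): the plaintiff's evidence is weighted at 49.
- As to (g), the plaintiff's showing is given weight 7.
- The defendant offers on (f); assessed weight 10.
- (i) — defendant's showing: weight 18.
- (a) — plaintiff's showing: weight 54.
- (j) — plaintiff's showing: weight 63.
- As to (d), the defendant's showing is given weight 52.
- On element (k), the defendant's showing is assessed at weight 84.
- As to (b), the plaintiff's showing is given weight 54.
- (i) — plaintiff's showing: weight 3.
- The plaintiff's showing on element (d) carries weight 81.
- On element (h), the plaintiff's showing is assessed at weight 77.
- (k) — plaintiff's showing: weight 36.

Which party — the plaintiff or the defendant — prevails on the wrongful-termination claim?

plaintiff

— Issue I —
Stage I.1 — burden on plaintiff; standard: a more-likely-than-not showing (weight is at least 54).
    (a): 54 ≥ 54 [met]
    (b): 54 (defendant's 69 disregarded) ≥ 54 [met]
  Stage I.1 is satisfied; the onus moves to the defendant.
Stage I.2 — burden on defendant; standard: a more-likely-than-not showing (weight is at least 54).
    (c): 53 < 54 [not met]
    (d): 52 (plaintiff's 81 disregarded) < 54 [not met]
  The defendant does not carry Stage I.2.
The plaintiff prevails on this issue.
— Issue II —
At Stage II.1 the plaintiff must meet a more-likely-than-not showing (weight is at least 48): on (e) the weight is 49 (the defendant's 66 is given no effect), ≥ 48, so (e) meets the standard.
  The plaintiff carries Stage II.1; the defendant now bears the burden.
At Stage II.2 the defendant must meet a production showing (weight is at least 14): on (f) the weight is 10, < 14, so (f) does not meet the standard.
  The defendant does not carry Stage II.2.
The plaintiff prevails on this issue.
— Issue III —
Stage III.1 — burden on plaintiff; standard: a clear and cogent showing (weight exceeds 74).
    (h): 77 > 74 [met]
  All elements met. The burden passes to the defendant.
Stage III.2 — burden on defendant; standard: a scintilla of evidence (weight is at least 19).
    (i): 18 (plaintiff's 3 disregarded) < 19 [not met]
  Not every element is met, so the defendant fails to carry Stage III.2.
The analysis ends at Stage III.2; the plaintiff prevails on this issue.
Per-issue: Issue I → plaintiff; Issue II → plaintiff; Issue III → plaintiff. The plaintiff must prevail on every issue; overall, the plaintiff prevails.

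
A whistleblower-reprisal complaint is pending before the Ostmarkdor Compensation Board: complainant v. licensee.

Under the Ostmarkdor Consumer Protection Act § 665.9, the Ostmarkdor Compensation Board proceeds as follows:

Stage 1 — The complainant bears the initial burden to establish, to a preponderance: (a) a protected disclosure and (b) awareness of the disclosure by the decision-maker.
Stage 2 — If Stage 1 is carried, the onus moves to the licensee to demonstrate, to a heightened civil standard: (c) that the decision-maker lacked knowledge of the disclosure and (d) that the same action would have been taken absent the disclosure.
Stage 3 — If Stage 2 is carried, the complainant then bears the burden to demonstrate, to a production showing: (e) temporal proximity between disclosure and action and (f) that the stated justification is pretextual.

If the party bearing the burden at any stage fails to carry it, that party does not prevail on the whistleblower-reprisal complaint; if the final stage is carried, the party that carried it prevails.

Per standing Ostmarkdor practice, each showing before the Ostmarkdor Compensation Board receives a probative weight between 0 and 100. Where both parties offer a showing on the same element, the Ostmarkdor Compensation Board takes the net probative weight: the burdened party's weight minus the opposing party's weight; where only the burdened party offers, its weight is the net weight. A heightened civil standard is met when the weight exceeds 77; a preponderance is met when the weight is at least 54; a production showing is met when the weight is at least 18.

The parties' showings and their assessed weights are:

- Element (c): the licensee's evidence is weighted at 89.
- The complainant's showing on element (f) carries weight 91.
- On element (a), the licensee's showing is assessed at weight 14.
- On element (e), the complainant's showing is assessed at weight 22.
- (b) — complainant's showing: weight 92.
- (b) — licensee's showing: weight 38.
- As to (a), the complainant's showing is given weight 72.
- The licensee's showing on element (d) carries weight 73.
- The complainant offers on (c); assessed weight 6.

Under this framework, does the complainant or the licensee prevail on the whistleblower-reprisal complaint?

At Stage 1 the complainant must meet a preponderance (weight is at least 54): on (a) the weight is 72 less the opposing 14 gives net 58, which does reach 54, so (a) meets the standard; on (b) the weight is 92 less the opposing 38 gives net 54, which does reach 54, so (b) meets the standard.
  The complainant carries Stage 1; the licensee now bears the burden.
At Stage 2 the licensee must meet a heightened civil standard (weight exceeds 77): on (c) the weight is 89 less the opposing 6 gives net 83, > 77, so (c) meets the standard; on (d) the weight is 73, which does not exceed 77, so (d) does not meet the standard.
  Stage 2 not carried; the licensee fails its burden.
The complainant prevails.

complainant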